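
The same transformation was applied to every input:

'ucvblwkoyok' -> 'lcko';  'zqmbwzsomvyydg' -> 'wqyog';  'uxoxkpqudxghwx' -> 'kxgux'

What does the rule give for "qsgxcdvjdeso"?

cssj

The transformation: keep one character in every 3, starting at position 2 (positions 2nd, 5th, 8th, ...), then swap each adjacent pair of characters (1↔2, 3↔4, ...).
For "qsgxcdvjdeso", step one produces "scjs"; step two turns that into "cssj".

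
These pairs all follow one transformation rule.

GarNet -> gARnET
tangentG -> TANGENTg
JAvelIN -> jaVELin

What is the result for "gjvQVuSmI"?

What's happening: flip the case of every letter.
For "gjvQVuSmI" the result is "GJVqvUsMi".

GJVqvUsMi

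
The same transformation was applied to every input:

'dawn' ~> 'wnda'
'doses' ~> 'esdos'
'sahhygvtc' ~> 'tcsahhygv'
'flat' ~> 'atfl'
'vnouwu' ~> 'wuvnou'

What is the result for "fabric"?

The transformation: move the last 2 characters to the front (rotate right by 2).
For "fabric" the result is "icfabr".

icfabr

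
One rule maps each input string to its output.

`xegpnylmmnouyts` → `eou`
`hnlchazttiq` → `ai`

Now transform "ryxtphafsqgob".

ao

Looking at the pairs, the operation is to keep only the vowels.
"ryxtphafsqgob" → "ao".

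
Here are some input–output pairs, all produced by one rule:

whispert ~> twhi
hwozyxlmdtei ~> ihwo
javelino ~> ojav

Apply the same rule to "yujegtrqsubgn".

In each case the input is transformed by: move the last character to the front, then keep only the first 4 characters.
On "yujegtrqsubgn": the first step gives "nyujegtrqsubg", and the second then gives "nyuj".

nyuj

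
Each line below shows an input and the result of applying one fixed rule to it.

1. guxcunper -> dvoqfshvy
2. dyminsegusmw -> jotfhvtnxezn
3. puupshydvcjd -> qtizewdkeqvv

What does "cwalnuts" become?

The rule is to shift every letter 1 place forward in the alphabet (wrapping around), then move the first 3 characters to the end (rotate left by 3).
For "cwalnuts" the result is "movutdxb".
(Check on "dyminsegusmw": → "eznjotfhvtnx" → "jotfhvtnxezn" ✓)

movutdxb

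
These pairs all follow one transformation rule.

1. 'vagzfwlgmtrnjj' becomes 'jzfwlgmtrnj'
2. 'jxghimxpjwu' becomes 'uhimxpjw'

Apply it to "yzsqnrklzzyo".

The pattern: delete the first 3 characters, then move the last character to the front.
"yzsqnrklzzyo" → "oqnrklzzy".

oqnrklzzy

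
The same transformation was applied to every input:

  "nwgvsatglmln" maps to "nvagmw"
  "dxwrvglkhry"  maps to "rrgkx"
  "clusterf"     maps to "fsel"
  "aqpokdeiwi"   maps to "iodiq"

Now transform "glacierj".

jcel

In each case the input is transformed by: keep every other character starting from the second (positions 2nd, 4th, 6th, ...), then swap the first and last characters.
Starting from "glacierj": after the first operation, "lcej"; after the second, "jcel".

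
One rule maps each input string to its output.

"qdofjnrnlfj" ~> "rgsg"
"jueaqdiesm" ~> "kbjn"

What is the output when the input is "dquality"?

What's happening: shift every letter 1 place forward in the alphabet (wrapping around), then keep one character in every 3, starting at position 1 (positions 1st, 4th, 7th, ...).
Doing the same to "dquality": "ebu".

ebu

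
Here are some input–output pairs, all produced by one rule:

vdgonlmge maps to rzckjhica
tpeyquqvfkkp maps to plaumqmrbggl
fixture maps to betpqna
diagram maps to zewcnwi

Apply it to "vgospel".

The transformation: shift every letter 4 places backward in the alphabet (wrapping around).
So "vgospel" becomes "rckolah".

rckolah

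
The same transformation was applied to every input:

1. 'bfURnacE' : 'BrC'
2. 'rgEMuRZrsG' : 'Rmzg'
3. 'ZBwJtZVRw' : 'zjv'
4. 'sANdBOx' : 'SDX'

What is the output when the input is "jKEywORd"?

The pattern: flip the case of every letter, then keep one character in every 3, starting at position 1 (positions 1st, 4th, 7th, ...).
For "jKEywORd", step one produces "JkeYWorD"; step two turns that into "JYr".

JYr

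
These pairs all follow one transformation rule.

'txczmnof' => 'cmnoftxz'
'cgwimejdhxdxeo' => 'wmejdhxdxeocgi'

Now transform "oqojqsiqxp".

The pattern: move the first 3 characters to the end (rotate left by 3), then swap the first and last characters.
Working it through for "oqojqsiqxp": intermediate "jqsiqxpoqo", final "oqsiqxpoqj".

oqsiqxpoqj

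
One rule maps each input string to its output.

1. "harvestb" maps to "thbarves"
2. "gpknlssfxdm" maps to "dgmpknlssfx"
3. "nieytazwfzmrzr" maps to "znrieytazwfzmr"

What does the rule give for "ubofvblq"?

The rule is to swap the first and last characters, then move the last 2 characters to the front (rotate right by 2).
Starting from "ubofvblq": after the first operation, "qbofvblu"; after the second, "luqbofvb".
(Check on "gpknlssfxdm": → "mpknlssfxdg" → "dgmpknlssfx" ✓)

luqbofvb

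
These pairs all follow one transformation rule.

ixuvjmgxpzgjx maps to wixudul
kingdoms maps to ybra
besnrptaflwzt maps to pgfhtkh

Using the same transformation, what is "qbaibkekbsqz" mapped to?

Looking at the pairs, the operation is to keep every other character starting from the first (positions 1st, 3rd, 5th, ...), then shift every letter 12 places backward in the alphabet (wrapping around).
Applying both steps to "qbaibkekbsqz": "qabebq", then "eopspe".

eopspe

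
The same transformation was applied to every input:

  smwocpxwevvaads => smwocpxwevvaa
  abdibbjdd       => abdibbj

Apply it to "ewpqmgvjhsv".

Rule — delete the last 2 characters.
So "ewpqmgvjhsv" becomes "ewpqmgvjh".

ewpqmgvjh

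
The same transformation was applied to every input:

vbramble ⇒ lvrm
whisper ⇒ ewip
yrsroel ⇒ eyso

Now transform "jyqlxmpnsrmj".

mjqxps

Looking at the pairs, the operation is to move the last 2 characters to the front (rotate right by 2), then keep every other character starting from the first (positions 1st, 3rd, 5th, ...).
On "jyqlxmpnsrmj": the first step gives "mjjyqlxmpnsr", and the second then gives "mjqxps".
(Check on "vbramble": → "levbramb" → "lvrm" ✓)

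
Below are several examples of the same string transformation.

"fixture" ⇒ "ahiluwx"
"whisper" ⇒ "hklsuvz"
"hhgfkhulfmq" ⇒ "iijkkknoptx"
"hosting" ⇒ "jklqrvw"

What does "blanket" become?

Rule — shift every letter 3 places forward in the alphabet (wrapping around), then sort the characters into alphabetical order.
On "blanket": the first step gives "eodqnhw", and the second then gives "dehnoqw".
(Check on "fixture": → "ilawxuh" → "ahiluwx" ✓)

dehnoqw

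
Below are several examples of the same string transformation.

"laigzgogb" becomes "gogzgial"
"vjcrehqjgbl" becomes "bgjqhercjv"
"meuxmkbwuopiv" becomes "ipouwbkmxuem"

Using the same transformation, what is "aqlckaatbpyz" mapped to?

ypbtaakclqa

The pattern: delete the last character, then reverse the string.
On "aqlckaatbpyz" that produces "ypbtaakclqa".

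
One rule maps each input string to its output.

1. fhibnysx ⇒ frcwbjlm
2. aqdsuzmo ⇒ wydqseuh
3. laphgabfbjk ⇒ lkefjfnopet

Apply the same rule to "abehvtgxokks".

The rule is to move the first 3 characters to the end (rotate left by 3), then shift every letter 4 places forward in the alphabet (wrapping around).
Starting from "abehvtgxokks": after the first operation, "hvtgxokksabe"; after the second, "lzxkbsoowefi".
(Check on "fhibnysx": → "bnysxfhi" → "frcwbjlm" ✓)

lzxkbsoowefi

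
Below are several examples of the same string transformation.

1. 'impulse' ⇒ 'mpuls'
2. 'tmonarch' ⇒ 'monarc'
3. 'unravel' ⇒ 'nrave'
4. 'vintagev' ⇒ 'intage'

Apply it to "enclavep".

The pattern: delete the last character, then delete the first character.
Applying both steps to "enclavep": "enclave", then "nclave".
(Check on "unravel": → "unrave" → "nrave" ✓)

nclave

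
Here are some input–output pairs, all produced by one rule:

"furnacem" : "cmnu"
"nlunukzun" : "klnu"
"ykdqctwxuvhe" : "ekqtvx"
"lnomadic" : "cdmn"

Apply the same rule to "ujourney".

Rule — keep every other character starting from the second (positions 2nd, 4th, 6th, ...), then sort the characters into alphabetical order.
For "ujourney", step one produces "juny"; step two turns that into "jnuy".

jnuy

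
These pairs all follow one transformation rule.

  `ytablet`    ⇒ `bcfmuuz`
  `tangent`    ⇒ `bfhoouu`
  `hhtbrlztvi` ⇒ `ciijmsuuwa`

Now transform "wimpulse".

What's happening: sort the characters into alphabetical order, then shift every letter 1 place forward in the alphabet (wrapping around).
On "wimpulse": the first step gives "eilmpsuw", and the second then gives "fjmnqtvx".

fjmnqtvx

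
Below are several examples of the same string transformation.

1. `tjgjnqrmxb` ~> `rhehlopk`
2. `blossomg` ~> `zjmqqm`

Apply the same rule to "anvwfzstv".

yltudxq

Looking at the pairs, the operation is to shift every letter 2 places backward in the alphabet (wrapping around), then delete the last 2 characters.
Working it through for "anvwfzstv": intermediate "yltudxqrt", final "yltudxq".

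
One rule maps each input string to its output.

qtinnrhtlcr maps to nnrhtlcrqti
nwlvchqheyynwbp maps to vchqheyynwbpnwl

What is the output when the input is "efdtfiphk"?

tfiphkefd

The pattern: move the first 3 characters to the end (rotate left by 3).
For "efdtfiphk" the result is "tfiphkefd".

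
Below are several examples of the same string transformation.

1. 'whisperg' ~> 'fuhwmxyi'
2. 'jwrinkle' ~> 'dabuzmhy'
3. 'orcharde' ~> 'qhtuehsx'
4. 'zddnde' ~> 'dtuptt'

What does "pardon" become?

In each case the input is transformed by: shift every letter 10 places backward in the alphabet (wrapping around), then swap the front and back halves of the string.
So "pardon" becomes "tedfqh".
(Check on "jwrinkle": → "zmhydabu" → "dabuzmhy" ✓)

tedfqh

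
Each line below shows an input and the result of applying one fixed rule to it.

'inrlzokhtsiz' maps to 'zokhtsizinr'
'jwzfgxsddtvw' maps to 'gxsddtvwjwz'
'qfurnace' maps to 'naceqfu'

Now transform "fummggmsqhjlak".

Each output is the input with this applied: move the first 3 characters to the end (rotate left by 3), then delete the first character.
On "fummggmsqhjlak": the first step gives "mggmsqhjlakfum", and the second then gives "ggmsqhjlakfum".
(Check on "inrlzokhtsiz": → "lzokhtsizinr" → "zokhtsizinr" ✓)

ggmsqhjlakfum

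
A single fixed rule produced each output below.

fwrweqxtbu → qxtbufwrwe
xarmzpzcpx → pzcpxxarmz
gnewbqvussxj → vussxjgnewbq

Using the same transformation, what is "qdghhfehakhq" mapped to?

The rule is to swap the front and back halves of the string.
Applying that to "qdghhfehakhq" gives "ehakhqqdghhf".

ehakhqqdghhf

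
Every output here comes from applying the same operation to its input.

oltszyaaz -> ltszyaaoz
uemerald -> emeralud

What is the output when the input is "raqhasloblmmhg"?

aqhasloblmmhrg

In each case the input is transformed by: swap the first and last characters, then move the first character to the end.
"raqhasloblmmhg" → "gaqhasloblmmhr" → "aqhasloblmmhrg".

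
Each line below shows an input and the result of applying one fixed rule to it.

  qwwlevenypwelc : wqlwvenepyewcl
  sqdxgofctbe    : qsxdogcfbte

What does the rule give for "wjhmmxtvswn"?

Looking at the pairs, the operation is to swap each adjacent pair of characters (1↔2, 3↔4, ...).
So "wjhmmxtvswn" becomes "jwmhxmvtwsn".

jwmhxmvtwsn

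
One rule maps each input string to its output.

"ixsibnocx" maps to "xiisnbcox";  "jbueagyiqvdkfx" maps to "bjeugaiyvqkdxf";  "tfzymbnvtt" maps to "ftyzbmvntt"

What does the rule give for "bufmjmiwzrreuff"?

Looking at the pairs, the operation is to swap each adjacent pair of characters (1↔2, 3↔4, ...).
For "bufmjmiwzrreuff" the result is "ubmfmjwirzerfuf".

ubmfmjwirzerfuf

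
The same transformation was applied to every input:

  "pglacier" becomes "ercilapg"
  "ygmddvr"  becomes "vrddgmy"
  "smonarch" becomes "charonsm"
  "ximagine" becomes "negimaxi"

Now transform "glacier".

ercilag

What's happening: reverse the string, then swap each adjacent pair of characters (1↔2, 3↔4, ...).
On "glacier": the first step gives "reicalg", and the second then gives "ercilag".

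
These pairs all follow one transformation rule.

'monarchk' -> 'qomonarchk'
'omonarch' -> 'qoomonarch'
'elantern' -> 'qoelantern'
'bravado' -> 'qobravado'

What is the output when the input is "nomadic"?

The transformation: prepend "qo".
For "nomadic" the result is "qonomadic".

qonomadic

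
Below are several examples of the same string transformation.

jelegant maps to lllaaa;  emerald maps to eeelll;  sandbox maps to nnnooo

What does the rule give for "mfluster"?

lllttt

The pattern: keep one character in every 3, starting at position 3 (positions 3rd, 6th, 9th, ...), then repeat every character 3 times.
For "mfluster", step one produces "lt"; step two turns that into "lllttt".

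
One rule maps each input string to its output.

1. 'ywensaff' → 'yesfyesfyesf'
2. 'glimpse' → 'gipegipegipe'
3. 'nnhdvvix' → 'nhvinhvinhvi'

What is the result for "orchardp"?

ocadocadocad

What's happening: keep every other character starting from the first (positions 1st, 3rd, 5th, ...), then write the whole string 3 times in a row.
For "orchardp", step one produces "ocad"; step two turns that into "ocadocadocad".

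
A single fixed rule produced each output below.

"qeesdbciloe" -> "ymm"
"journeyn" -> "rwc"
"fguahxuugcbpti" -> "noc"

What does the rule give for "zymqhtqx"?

Each output is the input with this applied: shift every letter 8 places forward in the alphabet (wrapping around), then keep only the first 3 characters.
For "zymqhtqx", step one produces "hguypbyf"; step two turns that into "hgu".

hgu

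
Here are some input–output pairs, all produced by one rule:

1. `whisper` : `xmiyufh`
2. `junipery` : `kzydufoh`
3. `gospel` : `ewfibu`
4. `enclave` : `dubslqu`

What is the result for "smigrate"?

Looking at the pairs, the operation is to shift every letter 10 places backward in the alphabet (wrapping around), then swap each adjacent pair of characters (1↔2, 3↔4, ...).
Working it through for "smigrate": intermediate "icywhqju", final "ciwyqhuj".

ciwyqhuj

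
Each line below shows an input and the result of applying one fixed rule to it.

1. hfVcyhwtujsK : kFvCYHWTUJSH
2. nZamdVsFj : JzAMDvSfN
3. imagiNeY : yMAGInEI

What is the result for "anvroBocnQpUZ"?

zNVRObOCNqPuA

Looking at the pairs, the operation is to swap the first and last characters, then flip the case of every letter.
"anvroBocnQpUZ" → "zNVRObOCNqPuA".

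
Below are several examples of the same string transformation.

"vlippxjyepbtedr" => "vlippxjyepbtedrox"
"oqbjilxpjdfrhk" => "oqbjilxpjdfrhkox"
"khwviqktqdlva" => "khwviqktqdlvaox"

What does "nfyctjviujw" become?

The rule is to append "ox".
So "nfyctjviujw" becomes "nfyctjviujwox".

nfyctjviujwox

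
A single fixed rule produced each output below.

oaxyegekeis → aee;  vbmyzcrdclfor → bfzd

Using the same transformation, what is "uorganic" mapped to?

In each case the input is transformed by: take characters alternately from the front and the back (1st, last, 2nd, 2nd-last, ...), then keep one character in every 3, starting at position 3 (positions 3rd, 6th, 9th, ...).
Starting from "uorganic": after the first operation, "ucoirnga"; after the second, "on".
(Check on "vbmyzcrdclfor": → "vrbomfylzccdr" → "bfzd" ✓)

on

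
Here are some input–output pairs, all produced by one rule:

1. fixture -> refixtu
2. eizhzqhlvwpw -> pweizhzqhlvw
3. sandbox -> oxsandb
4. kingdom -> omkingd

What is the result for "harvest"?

stharve

Each output is the input with this applied: move the last 2 characters to the front (rotate right by 2).
For "harvest" the result is "stharve".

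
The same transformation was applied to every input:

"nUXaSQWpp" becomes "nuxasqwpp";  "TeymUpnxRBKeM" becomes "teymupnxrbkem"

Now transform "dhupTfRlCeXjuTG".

dhuptfrlcexjutg

Each output is the input with this applied: convert every letter to lowercase.
So "dhupTfRlCeXjuTG" becomes "dhuptfrlcexjutg".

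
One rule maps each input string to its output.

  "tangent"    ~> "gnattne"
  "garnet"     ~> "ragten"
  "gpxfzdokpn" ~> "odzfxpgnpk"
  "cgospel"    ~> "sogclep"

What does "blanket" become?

nalbtek

The rule is to move the last 3 characters to the front (rotate right by 3), then reverse the string.
Applying both steps to "blanket": "ketblan", then "nalbtek".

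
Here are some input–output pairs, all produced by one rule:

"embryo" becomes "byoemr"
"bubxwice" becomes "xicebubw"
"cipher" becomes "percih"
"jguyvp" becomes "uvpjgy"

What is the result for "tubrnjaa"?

rjaatubn

Looking at the pairs, the operation is to swap the front and back halves of the string, then swap the first and last characters.
Working it through for "tubrnjaa": intermediate "njaatubr", final "rjaatubn".
(Check on "cipher": → "hercip" → "percih" ✓)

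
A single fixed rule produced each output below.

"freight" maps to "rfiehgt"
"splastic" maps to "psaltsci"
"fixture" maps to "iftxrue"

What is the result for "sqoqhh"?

The pattern: swap each adjacent pair of characters (1↔2, 3↔4, ...).
For "sqoqhh" the result is "qsqohh".

qsqohh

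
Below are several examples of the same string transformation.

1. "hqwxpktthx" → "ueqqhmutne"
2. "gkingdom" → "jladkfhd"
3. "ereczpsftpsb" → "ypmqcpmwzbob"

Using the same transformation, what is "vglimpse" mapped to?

bpmjfids

What's happening: reverse the string, then shift every letter 3 places backward in the alphabet (wrapping around).
On "vglimpse": the first step gives "espmilgv", and the second then gives "bpmjfids".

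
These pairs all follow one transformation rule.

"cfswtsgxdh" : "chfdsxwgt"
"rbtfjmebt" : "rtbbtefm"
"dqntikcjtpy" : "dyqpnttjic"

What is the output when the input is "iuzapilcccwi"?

iiuwzcacpci

Rule — take characters alternately from the front and the back (1st, last, 2nd, 2nd-last, ...), then delete the last character.
Applying both steps to "iuzapilcccwi": "iiuwzcacpcil", then "iiuwzcacpci".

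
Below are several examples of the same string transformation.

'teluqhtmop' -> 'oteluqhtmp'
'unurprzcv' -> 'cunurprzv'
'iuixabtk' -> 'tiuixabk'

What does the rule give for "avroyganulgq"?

gavroyganulq

The transformation: move the last character to the front, then swap the first and last characters.
Working it through for "avroyganulgq": intermediate "qavroyganulg", final "gavroyganulq".
(Check on "iuixabtk": → "kiuixabt" → "tiuixabk" ✓)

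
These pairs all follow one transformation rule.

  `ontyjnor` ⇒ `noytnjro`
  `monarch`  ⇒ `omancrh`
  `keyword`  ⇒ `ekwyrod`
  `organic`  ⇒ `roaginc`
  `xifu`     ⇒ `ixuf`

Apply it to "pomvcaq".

opvmacq

What's happening: swap each adjacent pair of characters (1↔2, 3↔4, ...).
"pomvcaq" → "opvmacq".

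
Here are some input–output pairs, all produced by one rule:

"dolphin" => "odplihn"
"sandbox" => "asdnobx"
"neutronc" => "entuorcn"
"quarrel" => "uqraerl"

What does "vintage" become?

The rule is to swap each adjacent pair of characters (1↔2, 3↔4, ...).
Applying that to "vintage" gives "ivtngae".

ivtngae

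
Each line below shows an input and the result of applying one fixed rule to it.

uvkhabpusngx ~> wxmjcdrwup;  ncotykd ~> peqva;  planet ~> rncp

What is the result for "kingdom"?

In each case the input is transformed by: shift every letter 2 places forward in the alphabet (wrapping around), then delete the last 2 characters.
Applying both steps to "kingdom": "mkpifqo", then "mkpif".
(Check on "uvkhabpusngx": → "wxmjcdrwupiz" → "wxmjcdrwup" ✓)

mkpif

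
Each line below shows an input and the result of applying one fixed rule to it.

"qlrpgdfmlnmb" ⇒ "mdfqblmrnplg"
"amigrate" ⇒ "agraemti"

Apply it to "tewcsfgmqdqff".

fmgtfefwqcdsq

In each case the input is transformed by: take characters alternately from the front and the back (1st, last, 2nd, 2nd-last, ...), then move the last 3 characters to the front (rotate right by 3).
So "tewcsfgmqdqff" becomes "fmgtfefwqcdsq".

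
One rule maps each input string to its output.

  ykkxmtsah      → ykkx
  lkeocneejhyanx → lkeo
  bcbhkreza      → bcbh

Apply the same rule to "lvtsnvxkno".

The pattern: keep only the first 4 characters.
"lvtsnvxkno" → "lvts".

lvts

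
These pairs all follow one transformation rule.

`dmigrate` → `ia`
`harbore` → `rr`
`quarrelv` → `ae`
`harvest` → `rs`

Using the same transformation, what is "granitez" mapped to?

The rule is to keep one character in every 3, starting at position 3 (positions 3rd, 6th, 9th, ...).
Applying that to "granitez" gives "at".

at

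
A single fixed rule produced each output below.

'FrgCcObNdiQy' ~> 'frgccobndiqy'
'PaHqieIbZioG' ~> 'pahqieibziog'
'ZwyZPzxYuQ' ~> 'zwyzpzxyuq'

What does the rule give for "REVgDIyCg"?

revgdiycg

Each output is the input with this applied: convert every letter to lowercase.
Doing the same to "REVgDIyCg": "revgdiycg".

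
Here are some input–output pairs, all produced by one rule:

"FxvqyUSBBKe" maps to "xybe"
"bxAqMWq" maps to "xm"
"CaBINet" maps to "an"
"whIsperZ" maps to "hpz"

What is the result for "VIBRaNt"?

The pattern: keep one character in every 3, starting at position 2 (positions 2nd, 5th, 8th, ...), then convert every letter to lowercase.
"VIBRaNt" → "Ia" → "ia".
(Check on "FxvqyUSBBKe": → "xyBe" → "xybe" ✓)

ia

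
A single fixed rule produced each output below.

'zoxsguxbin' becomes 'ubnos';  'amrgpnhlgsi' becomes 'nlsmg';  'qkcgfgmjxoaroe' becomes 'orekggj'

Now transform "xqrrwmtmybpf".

mbfqrm

What's happening: keep every other character starting from the second (positions 2nd, 4th, 6th, ...), then move the last 3 characters to the front (rotate right by 3).
"xqrrwmtmybpf" → "qrmmbf" → "mbfqrm".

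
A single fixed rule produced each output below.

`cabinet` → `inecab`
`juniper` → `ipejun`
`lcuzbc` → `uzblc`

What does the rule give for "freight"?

ighfre

What's happening: delete the last character, then move the last 3 characters to the front (rotate right by 3).
So "freight" becomes "ighfre".
(Check on "lcuzbc": → "lcuzb" → "uzblc" ✓)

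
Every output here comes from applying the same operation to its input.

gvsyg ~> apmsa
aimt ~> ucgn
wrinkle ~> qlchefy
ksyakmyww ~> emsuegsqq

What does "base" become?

The rule is to shift every letter 6 places backward in the alphabet (wrapping around).
Applying that to "base" gives "vumy".

vumy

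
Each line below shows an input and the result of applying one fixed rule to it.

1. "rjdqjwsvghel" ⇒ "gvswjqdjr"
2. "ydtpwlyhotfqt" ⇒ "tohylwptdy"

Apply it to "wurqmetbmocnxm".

combtemqruw

Looking at the pairs, the operation is to delete the last 3 characters, then reverse the string.
On "wurqmetbmocnxm": the first step gives "wurqmetbmoc", and the second then gives "combtemqruw".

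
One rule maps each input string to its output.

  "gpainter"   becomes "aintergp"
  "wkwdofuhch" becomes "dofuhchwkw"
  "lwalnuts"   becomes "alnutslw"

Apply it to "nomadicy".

madicyno

What's happening: move the last 2 characters to the front (rotate right by 2), then swap the front and back halves of the string.
On "nomadicy" that produces "madicyno".
(Check on "lwalnuts": → "tslwalnu" → "alnutslw" ✓)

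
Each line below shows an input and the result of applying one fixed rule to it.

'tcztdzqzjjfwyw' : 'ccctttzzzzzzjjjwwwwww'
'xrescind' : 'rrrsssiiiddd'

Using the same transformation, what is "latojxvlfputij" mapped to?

In each case the input is transformed by: keep every other character starting from the second (positions 2nd, 4th, 6th, ...), then repeat every character 3 times.
"latojxvlfputij" → "aaaoooxxxlllppptttjjj".

aaaoooxxxlllppptttjjj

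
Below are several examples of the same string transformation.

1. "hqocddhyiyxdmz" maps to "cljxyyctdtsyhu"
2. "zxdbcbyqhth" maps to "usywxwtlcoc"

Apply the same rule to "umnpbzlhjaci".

phikwugcevxd

Rule — shift every letter 5 places backward in the alphabet (wrapping around).
"umnpbzlhjaci" → "phikwugcevxd".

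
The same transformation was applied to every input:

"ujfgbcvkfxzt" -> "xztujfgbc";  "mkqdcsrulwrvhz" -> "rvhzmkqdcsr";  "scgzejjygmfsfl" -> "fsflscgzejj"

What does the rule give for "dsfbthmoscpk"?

cpkdsfbth

Rule — swap the front and back halves of the string, then delete the first 3 characters.
Applying that to "dsfbthmoscpk" gives "cpkdsfbth".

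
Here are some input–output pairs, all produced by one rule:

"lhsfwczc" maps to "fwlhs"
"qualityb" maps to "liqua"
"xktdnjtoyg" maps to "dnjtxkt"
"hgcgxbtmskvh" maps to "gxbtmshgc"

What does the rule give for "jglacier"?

acjgl

The transformation: delete the last 3 characters, then move the first 3 characters to the end (rotate left by 3).
Starting from "jglacier": after the first operation, "jglac"; after the second, "acjgl".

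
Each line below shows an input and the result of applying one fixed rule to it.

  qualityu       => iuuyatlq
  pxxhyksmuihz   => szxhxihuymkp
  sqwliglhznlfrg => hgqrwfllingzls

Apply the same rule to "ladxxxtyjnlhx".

txahdlxnxjxyl

Each output is the input with this applied: take characters alternately from the front and the back (1st, last, 2nd, 2nd-last, ...), then swap the first and last characters.
Applying that to "ladxxxtyjnlhx" gives "txahdlxnxjxyl".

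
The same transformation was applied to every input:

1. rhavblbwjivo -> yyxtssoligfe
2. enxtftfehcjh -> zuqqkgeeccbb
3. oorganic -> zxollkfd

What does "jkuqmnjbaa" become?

Each output is the input with this applied: shift every letter 3 places backward in the alphabet (wrapping around), then sort the characters into reverse alphabetical order.
Starting from "jkuqmnjbaa": after the first operation, "ghrnjkgyxx"; after the second, "yxxrnkjhgg".

yxxrnkjhgg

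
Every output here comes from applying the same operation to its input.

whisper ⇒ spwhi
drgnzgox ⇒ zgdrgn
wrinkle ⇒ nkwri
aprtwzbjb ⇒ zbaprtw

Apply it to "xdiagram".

The pattern: delete the last 2 characters, then move the last 2 characters to the front (rotate right by 2).
So "xdiagram" becomes "grxdia".

grxdia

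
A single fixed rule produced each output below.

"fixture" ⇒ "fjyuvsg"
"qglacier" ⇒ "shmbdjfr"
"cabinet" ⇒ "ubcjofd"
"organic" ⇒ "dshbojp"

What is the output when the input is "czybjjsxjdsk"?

lazckktyketd

Rule — swap the first and last characters, then shift every letter 1 place forward in the alphabet (wrapping around).
Starting from "czybjjsxjdsk": after the first operation, "kzybjjsxjdsc"; after the second, "lazckktyketd".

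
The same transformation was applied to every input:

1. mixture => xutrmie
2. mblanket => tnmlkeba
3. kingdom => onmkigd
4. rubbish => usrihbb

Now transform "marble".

rmleba

The pattern: sort the characters into reverse alphabetical order.
Doing the same to "marble": "rmleba".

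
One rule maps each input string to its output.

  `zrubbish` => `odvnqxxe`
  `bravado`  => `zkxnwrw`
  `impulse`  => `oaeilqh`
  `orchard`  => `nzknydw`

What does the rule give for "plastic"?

eylhwop

In each case the input is transformed by: shift every letter 4 places backward in the alphabet (wrapping around), then move the last 2 characters to the front (rotate right by 2).
Working it through for "plastic": intermediate "lhwopey", final "eylhwop".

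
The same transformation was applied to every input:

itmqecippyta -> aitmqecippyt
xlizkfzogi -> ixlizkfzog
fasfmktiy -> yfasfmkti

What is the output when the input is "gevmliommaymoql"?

lgevmliommaymoq

The rule is to move the last character to the front.
On "gevmliommaymoql" that produces "lgevmliommaymoq".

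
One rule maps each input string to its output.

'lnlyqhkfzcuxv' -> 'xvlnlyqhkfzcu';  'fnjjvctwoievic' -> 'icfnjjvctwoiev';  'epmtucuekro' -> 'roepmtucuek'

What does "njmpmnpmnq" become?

In each case the input is transformed by: move the last 2 characters to the front (rotate right by 2).
So "njmpmnpmnq" becomes "nqnjmpmnpm".

nqnjmpmnpm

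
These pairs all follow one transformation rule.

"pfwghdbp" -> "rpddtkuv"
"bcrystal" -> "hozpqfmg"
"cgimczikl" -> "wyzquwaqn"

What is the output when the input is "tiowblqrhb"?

The transformation: shift every letter 12 places backward in the alphabet (wrapping around), then move the last 3 characters to the front (rotate right by 3).
Starting from "tiowblqrhb": after the first operation, "hwckpzefvp"; after the second, "fvphwckpze".

fvphwckpze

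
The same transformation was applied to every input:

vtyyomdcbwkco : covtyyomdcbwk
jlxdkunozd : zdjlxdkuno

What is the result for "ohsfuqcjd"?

Looking at the pairs, the operation is to move the last 2 characters to the front (rotate right by 2).
On "ohsfuqcjd" that produces "jdohsfuqc".

jdohsfuqc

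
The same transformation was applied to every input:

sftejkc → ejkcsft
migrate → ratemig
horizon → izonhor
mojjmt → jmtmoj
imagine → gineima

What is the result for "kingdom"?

gdomkin

The rule is to move the first 3 characters to the end (rotate left by 3).
Applying that to "kingdom" gives "gdomkin".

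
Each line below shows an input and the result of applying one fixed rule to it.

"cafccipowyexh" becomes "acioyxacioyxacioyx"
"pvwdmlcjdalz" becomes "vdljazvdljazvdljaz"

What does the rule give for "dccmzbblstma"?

In each case the input is transformed by: keep every other character starting from the second (positions 2nd, 4th, 6th, ...), then write the whole string 3 times in a row.
Applying both steps to "dccmzbblstma": "cmblta", then "cmbltacmbltacmblta".

cmbltacmbltacmblta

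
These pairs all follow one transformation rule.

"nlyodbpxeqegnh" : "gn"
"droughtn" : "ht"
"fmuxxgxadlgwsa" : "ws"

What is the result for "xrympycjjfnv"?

fn

What's happening: move the last character to the front, then keep only the last 2 characters.
For "xrympycjjfnv" the result is "fn".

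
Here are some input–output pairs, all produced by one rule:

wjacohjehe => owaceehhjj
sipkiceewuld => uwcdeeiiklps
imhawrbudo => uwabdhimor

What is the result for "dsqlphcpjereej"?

rscdeeehjjlppq

What's happening: sort the characters into alphabetical order, then move the last 2 characters to the front (rotate right by 2).
For "dsqlphcpjereej", step one produces "cdeeehjjlppqrs"; step two turns that into "rscdeeehjjlppq".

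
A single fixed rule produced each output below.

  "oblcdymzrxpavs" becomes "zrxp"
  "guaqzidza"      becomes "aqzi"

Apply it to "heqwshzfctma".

hzfc

Each output is the input with this applied: delete the last 3 characters, then keep only the last 4 characters.
On "heqwshzfctma" that produces "hzfc".
(Check on "oblcdymzrxpavs": → "oblcdymzrxp" → "zrxp" ✓)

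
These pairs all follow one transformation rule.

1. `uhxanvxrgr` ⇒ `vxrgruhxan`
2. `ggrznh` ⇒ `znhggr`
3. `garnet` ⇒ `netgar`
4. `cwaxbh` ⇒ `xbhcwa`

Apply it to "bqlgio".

Each output is the input with this applied: swap the front and back halves of the string.
On "bqlgio" that produces "giobql".

giobql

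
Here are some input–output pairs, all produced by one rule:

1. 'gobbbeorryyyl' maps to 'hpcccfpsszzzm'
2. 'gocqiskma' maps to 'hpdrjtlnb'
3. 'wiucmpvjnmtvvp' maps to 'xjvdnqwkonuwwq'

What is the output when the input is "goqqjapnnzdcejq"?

In each case the input is transformed by: shift every letter 1 place forward in the alphabet (wrapping around).
Doing the same to "goqqjapnnzdcejq": "hprrkbqooaedfkr".

hprrkbqooaedfkr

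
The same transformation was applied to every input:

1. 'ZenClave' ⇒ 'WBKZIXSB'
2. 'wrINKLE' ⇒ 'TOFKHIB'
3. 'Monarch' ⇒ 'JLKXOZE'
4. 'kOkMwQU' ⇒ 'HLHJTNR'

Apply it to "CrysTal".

Rule — shift every letter 3 places backward in the alphabet (wrapping around), then convert every letter to uppercase.
"CrysTal" → "ZovpQxi" → "ZOVPQXI".

ZOVPQXI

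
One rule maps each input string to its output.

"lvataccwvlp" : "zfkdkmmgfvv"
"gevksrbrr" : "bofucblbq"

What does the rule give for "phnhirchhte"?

Each output is the input with this applied: swap the first and last characters, then shift every letter 10 places forward in the alphabet (wrapping around).
For "phnhirchhte", step one produces "ehnhirchhtp"; step two turns that into "orxrsbmrrdz".
(Check on "lvataccwvlp": → "pvataccwvll" → "zfkdkmmgfvv" ✓)

orxrsbmrrdz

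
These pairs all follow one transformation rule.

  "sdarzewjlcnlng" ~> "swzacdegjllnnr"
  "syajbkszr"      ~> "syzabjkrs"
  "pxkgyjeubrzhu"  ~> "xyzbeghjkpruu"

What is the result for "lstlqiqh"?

qsthillq

The transformation: sort the characters into alphabetical order, then move the last 3 characters to the front (rotate right by 3).
Applying both steps to "lstlqiqh": "hillqqst", then "qsthillq".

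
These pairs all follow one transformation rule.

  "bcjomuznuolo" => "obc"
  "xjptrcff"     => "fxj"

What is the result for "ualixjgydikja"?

aua

The rule is to move the last character to the front, then keep only the first 3 characters.
For "ualixjgydikja" the result is "aua".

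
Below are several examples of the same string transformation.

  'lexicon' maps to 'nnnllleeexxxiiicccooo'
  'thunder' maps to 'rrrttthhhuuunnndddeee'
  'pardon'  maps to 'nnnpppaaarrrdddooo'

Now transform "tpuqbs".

The pattern: move the last character to the front, then repeat every character 3 times.
Applying both steps to "tpuqbs": "stpuqb", then "ssstttpppuuuqqqbbb".

ssstttpppuuuqqqbbb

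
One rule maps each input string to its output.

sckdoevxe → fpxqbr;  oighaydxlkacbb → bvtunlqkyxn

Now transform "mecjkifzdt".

zrpwxvs

Looking at the pairs, the operation is to delete the last 3 characters, then shift every letter 13 places forward in the alphabet (wrapping around) — i.e. ROT13.
Working it through for "mecjkifzdt": intermediate "mecjkif", final "zrpwxvs".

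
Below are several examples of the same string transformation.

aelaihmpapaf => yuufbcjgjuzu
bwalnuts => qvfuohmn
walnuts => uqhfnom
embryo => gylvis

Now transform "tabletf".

unfvnyz

The transformation: shift every letter 6 places backward in the alphabet (wrapping around), then swap each adjacent pair of characters (1↔2, 3↔4, ...).
Applying that to "tabletf" gives "unfvnyz".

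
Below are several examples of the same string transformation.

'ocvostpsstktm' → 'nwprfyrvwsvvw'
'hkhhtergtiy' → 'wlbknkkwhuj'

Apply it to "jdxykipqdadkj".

gnmmgabnlstgd

Each output is the input with this applied: shift every letter 3 places forward in the alphabet (wrapping around), then move the last 3 characters to the front (rotate right by 3).
So "jdxykipqdadkj" becomes "gnmmgabnlstgd".
(Check on "hkhhtergtiy": → "knkkwhujwlb" → "wlbknkkwhuj" ✓)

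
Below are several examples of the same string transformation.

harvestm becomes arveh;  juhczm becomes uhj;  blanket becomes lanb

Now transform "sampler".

amps

The transformation: delete the last 3 characters, then move the first character to the end.
Starting from "sampler": after the first operation, "samp"; after the second, "amps".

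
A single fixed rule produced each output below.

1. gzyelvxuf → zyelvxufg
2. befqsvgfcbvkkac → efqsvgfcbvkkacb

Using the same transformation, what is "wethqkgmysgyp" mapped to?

ethqkgmysgypw

The transformation: move the first character to the end.
Applying that to "wethqkgmysgyp" gives "ethqkgmysgypw".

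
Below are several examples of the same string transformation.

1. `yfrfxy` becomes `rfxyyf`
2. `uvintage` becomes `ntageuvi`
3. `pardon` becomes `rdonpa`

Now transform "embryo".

bryoem

Rule — move the last character to the front, then swap the front and back halves of the string.
So "embryo" becomes "bryoem".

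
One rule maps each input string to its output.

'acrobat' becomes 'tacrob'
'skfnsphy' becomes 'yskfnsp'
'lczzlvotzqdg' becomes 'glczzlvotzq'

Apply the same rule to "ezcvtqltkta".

Rule — move the last 2 characters to the front (rotate right by 2), then delete the first character.
"ezcvtqltkta" → "taezcvtqltk" → "aezcvtqltk".

aezcvtqltk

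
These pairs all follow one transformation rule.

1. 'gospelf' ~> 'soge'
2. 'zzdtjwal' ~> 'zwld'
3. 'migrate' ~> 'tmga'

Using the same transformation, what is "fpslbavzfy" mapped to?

zvpfb

Rule — sort the characters into reverse alphabetical order, then keep every other character starting from the first (positions 1st, 3rd, 5th, ...).
So "fpslbavzfy" becomes "zvpfb".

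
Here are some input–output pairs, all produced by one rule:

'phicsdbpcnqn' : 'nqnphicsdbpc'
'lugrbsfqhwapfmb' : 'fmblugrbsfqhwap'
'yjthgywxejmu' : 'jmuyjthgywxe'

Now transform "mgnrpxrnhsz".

hszmgnrpxrn

The rule is to move the last 3 characters to the front (rotate right by 3).
Doing the same to "mgnrpxrnhsz": "hszmgnrpxrn".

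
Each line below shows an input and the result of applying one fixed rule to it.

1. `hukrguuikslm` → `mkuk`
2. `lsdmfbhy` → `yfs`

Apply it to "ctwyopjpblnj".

The pattern: reverse the string, then keep one character in every 3, starting at position 1 (positions 1st, 4th, 7th, ...).
"ctwyopjpblnj" → "jnlbpjpoywtc" → "jbpw".
(Check on "hukrguuikslm": → "mlskiuugrkuh" → "mkuk" ✓)

jbpw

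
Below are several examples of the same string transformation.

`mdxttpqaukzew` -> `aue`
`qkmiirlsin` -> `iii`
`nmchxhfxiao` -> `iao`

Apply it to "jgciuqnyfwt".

iu

The rule is to keep only the vowels.
Doing the same to "jgciuqnyfwt": "iu".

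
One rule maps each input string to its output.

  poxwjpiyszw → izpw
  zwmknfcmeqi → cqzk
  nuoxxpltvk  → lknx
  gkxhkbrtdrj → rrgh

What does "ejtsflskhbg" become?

The transformation: keep one character in every 3, starting at position 1 (positions 1st, 4th, 7th, ...), then move the last 2 characters to the front (rotate right by 2).
For "ejtsflskhbg", step one produces "essb"; step two turns that into "sbes".
(Check on "poxwjpiyszw": → "pwiz" → "izpw" ✓)

sbes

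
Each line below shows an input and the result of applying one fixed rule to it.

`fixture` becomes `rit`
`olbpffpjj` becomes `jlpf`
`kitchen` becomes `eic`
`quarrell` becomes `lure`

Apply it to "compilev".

The transformation: keep every other character starting from the second (positions 2nd, 4th, 6th, ...), then move the last character to the front.
For "compilev", step one produces "oplv"; step two turns that into "vopl".
(Check on "quarrell": → "urel" → "lure" ✓)

vopl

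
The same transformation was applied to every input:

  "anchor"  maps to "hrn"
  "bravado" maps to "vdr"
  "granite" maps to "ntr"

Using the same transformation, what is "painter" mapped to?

The transformation: keep every other character starting from the second (positions 2nd, 4th, 6th, ...), then move the first character to the end.
Working it through for "painter": intermediate "ane", final "nea".

nea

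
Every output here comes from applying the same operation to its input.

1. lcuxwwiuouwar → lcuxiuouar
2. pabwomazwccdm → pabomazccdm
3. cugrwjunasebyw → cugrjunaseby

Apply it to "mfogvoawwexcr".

mfogvoaexcr

The transformation: remove every "w".
Applying that to "mfogvoawwexcr" gives "mfogvoaexcr".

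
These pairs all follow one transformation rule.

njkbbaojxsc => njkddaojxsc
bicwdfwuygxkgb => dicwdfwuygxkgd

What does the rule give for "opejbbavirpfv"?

Rule — replace every "b" with "d".
On "opejbbavirpfv" that produces "opejddavirpfv".

opejddavirpfv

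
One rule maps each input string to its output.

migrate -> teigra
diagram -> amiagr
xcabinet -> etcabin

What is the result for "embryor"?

ormbry

What's happening: delete the first character, then move the last 2 characters to the front (rotate right by 2).
On "embryor": the first step gives "mbryor", and the second then gives "ormbry".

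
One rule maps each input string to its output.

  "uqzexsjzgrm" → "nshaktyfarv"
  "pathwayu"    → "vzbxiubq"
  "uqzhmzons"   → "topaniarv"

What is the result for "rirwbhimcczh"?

iaddnjicxsjs

The rule is to reverse the string, then shift every letter 1 place forward in the alphabet (wrapping around).
Starting from "rirwbhimcczh": after the first operation, "hzccmihbwrir"; after the second, "iaddnjicxsjs".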